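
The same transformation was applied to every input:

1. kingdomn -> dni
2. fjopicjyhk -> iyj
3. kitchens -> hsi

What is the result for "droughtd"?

Looking at the pairs, the operation is to keep one character in every 3, starting at position 2 (positions 2nd, 5th, 8th, ...), then move the first character to the end.
Working it through for "droughtd": intermediate "rgd", final "gdr".

gdr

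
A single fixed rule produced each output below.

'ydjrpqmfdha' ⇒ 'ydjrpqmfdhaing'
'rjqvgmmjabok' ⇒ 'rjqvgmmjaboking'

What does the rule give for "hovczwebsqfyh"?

hovczwebsqfyhing

Rule — append "ing".
So "hovczwebsqfyh" becomes "hovczwebsqfyhing".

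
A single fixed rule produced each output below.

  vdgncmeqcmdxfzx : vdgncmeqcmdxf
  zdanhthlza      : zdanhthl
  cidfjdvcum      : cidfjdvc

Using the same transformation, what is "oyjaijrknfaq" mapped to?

oyjaijrknf

The pattern: delete the last 2 characters.
"oyjaijrknfaq" → "oyjaijrknf".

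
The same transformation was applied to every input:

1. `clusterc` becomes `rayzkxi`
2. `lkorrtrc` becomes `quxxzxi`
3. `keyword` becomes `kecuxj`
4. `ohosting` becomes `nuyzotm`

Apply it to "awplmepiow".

In each case the input is transformed by: delete the first character, then shift every letter 6 places forward in the alphabet (wrapping around).
Starting from "awplmepiow": after the first operation, "wplmepiow"; after the second, "cvrskvouc".
(Check on "keyword": → "eyword" → "kecuxj" ✓)

cvrskvouc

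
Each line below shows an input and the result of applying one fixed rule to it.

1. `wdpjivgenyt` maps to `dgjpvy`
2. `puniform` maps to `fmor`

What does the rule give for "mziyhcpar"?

In each case the input is transformed by: sort the characters into alphabetical order, then keep every other character starting from the first (positions 1st, 3rd, 5th, ...).
Doing the same to "mziyhcpar": "ahmrz".

ahmrz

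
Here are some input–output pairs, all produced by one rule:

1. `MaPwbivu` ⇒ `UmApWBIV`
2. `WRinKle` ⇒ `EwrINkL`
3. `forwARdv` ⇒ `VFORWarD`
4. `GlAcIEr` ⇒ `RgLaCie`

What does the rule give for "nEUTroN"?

The pattern: move the last character to the front, then flip the case of every letter.
On "nEUTroN": the first step gives "NnEUTro", and the second then gives "nNeutRO".

nNeutRO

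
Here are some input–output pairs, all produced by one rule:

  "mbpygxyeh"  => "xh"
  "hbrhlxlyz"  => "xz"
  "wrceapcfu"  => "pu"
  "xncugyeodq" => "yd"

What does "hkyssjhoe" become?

je

The rule is to keep one character in every 3, starting at position 3 (positions 3rd, 6th, 9th, ...), then delete the first character.
For "hkyssjhoe", step one produces "yje"; step two turns that into "je".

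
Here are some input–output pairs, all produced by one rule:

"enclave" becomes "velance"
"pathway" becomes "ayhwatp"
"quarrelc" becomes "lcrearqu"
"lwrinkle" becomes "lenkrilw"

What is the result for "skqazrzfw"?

fwrzazkqs

In each case the input is transformed by: reverse the string, then swap each adjacent pair of characters (1↔2, 3↔4, ...).
"skqazrzfw" → "fwrzazkqs".
(Check on "pathway": → "yawhtap" → "ayhwatp" ✓)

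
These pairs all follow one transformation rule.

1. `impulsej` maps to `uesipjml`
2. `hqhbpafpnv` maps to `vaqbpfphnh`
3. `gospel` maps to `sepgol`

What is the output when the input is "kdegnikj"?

Rule — sort the characters into reverse alphabetical order, then take characters alternately from the front and the back (1st, last, 2nd, 2nd-last, ...).
Applying that to "kdegnikj" gives "ndkekgji".

ndkekgji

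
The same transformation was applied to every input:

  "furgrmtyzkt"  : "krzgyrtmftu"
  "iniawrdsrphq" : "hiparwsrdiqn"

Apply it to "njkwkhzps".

pkzwhknsj

What's happening: take characters alternately from the front and the back (1st, last, 2nd, 2nd-last, ...), then move the first 3 characters to the end (rotate left by 3).
Working it through for "njkwkhzps": intermediate "nsjpkzwhk", final "pkzwhknsj".
(Check on "furgrmtyzkt": → "ftukrzgyrtm" → "krzgyrtmftu" ✓)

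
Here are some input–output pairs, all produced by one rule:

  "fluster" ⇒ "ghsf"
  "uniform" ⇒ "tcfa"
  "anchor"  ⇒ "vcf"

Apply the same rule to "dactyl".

Rule — delete the first 3 characters, then shift every letter 12 places backward in the alphabet (wrapping around).
On "dactyl": the first step gives "tyl", and the second then gives "hmz".

hmz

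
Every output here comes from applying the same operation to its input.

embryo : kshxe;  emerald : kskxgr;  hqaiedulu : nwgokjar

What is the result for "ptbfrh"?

vzhlx

Each output is the input with this applied: delete the last character, then shift every letter 6 places forward in the alphabet (wrapping around).
For "ptbfrh", step one produces "ptbfr"; step two turns that into "vzhlx".
(Check on "embryo": → "embry" → "kshxe" ✓)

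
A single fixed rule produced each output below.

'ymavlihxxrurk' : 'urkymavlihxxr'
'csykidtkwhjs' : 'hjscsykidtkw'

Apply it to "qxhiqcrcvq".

cvqqxhiqcr

Looking at the pairs, the operation is to move the last 3 characters to the front (rotate right by 3).
"qxhiqcrcvq" → "cvqqxhiqcr".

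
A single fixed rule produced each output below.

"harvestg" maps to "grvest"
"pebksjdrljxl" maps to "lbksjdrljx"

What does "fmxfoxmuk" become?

Each output is the input with this applied: delete the first 2 characters, then move the last character to the front.
Working it through for "fmxfoxmuk": intermediate "xfoxmuk", final "kxfoxmu".

kxfoxmu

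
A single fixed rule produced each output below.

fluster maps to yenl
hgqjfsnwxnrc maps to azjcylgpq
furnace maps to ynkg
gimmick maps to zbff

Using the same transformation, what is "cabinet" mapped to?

vtub

Looking at the pairs, the operation is to shift every letter 7 places backward in the alphabet (wrapping around), then delete the last 3 characters.
For "cabinet", step one produces "vtubgxm"; step two turns that into "vtub".
(Check on "fluster": → "yenlmxk" → "yenl" ✓)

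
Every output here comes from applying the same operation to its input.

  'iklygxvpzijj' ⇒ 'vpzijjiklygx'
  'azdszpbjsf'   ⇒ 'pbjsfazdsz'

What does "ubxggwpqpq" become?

Each output is the input with this applied: swap the front and back halves of the string.
"ubxggwpqpq" → "wpqpqubxgg".

wpqpqubxgg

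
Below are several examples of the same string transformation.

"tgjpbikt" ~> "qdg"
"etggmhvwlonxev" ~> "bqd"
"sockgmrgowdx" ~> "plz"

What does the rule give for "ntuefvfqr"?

The pattern: shift every letter 3 places backward in the alphabet (wrapping around), then keep only the first 3 characters.
"ntuefvfqr" → "kqr".

kqr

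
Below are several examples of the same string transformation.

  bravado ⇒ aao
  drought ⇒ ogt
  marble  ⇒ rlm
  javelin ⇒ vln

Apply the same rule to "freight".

egt

The pattern: move the first character to the end, then keep every other character starting from the second (positions 2nd, 4th, 6th, ...).
Applying both steps to "freight": "reightf", then "egt".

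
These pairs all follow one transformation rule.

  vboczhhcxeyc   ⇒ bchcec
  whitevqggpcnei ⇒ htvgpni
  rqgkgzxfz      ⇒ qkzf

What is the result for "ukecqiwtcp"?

The pattern: keep every other character starting from the second (positions 2nd, 4th, 6th, ...).
On "ukecqiwtcp" that produces "kcitp".

kcitp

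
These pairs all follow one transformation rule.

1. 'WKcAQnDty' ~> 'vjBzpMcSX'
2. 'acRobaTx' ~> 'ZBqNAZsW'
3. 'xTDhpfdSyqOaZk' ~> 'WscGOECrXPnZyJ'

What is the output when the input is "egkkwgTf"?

Looking at the pairs, the operation is to flip the case of every letter, then shift every letter 1 place backward in the alphabet (wrapping around).
Applying both steps to "egkkwgTf": "EGKKWGtF", then "DFJJVFsE".

DFJJVFsE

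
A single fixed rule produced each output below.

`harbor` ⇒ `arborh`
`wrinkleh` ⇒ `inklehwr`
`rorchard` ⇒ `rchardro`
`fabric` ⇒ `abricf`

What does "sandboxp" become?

ndboxpsa

The rule is to move the last 2 characters to the front (rotate right by 2), then swap the front and back halves of the string.
"sandboxp" → "ndboxpsa".
(Check on "rorchard": → "rdrorcha" → "rchardro" ✓)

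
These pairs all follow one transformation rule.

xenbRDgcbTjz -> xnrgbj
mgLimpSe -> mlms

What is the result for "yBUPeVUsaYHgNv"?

In each case the input is transformed by: keep every other character starting from the first (positions 1st, 3rd, 5th, ...), then convert every letter to lowercase.
Applying both steps to "yBUPeVUsaYHgNv": "yUeUaHN", then "yueuahn".

yueuahn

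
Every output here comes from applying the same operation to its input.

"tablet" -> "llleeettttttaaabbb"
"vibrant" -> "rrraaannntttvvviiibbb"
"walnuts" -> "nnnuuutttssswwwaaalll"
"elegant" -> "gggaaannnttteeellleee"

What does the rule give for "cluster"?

sssttteeerrrcccllluuu

The transformation: move the first 3 characters to the end (rotate left by 3), then repeat every character 3 times.
Applying both steps to "cluster": "sterclu", then "sssttteeerrrcccllluuu".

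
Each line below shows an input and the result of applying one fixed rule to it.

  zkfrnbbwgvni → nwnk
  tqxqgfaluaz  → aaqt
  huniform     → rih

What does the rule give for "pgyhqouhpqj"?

quhp

The pattern: reverse the string, then keep one character in every 3, starting at position 2 (positions 2nd, 5th, 8th, ...).
On "pgyhqouhpqj": the first step gives "jqphuoqhygp", and the second then gives "quhp".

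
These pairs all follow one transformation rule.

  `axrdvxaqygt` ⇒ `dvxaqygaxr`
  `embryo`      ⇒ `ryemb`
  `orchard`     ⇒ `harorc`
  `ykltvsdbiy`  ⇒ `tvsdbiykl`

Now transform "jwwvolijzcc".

The rule is to delete the last character, then move the first 3 characters to the end (rotate left by 3).
Starting from "jwwvolijzcc": after the first operation, "jwwvolijzc"; after the second, "volijzcjww".

volijzcjww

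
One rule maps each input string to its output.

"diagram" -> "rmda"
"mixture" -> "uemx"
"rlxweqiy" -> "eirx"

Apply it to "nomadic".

The transformation: keep every other character starting from the first (positions 1st, 3rd, 5th, ...), then move the first 2 characters to the end (rotate left by 2).
Working it through for "nomadic": intermediate "nmdc", final "dcnm".

dcnm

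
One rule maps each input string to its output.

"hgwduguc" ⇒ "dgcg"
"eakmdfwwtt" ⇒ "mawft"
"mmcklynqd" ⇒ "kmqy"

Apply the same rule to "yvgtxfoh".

What's happening: keep every other character starting from the second (positions 2nd, 4th, 6th, ...), then swap each adjacent pair of characters (1↔2, 3↔4, ...).
Applying both steps to "yvgtxfoh": "vtfh", then "tvhf".
(Check on "hgwduguc": → "gdgc" → "dgcg" ✓)

tvhf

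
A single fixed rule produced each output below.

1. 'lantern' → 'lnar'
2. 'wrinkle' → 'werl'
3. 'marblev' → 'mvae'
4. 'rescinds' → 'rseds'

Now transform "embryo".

eom

The transformation: take characters alternately from the front and the back (1st, last, 2nd, 2nd-last, ...), then delete the last 3 characters.
For "embryo", step one produces "eomybr"; step two turns that into "eom".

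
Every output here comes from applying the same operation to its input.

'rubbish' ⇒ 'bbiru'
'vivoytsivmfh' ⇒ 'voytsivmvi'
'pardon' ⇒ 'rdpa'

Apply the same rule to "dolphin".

Rule — delete the last 2 characters, then move the first 2 characters to the end (rotate left by 2).
Starting from "dolphin": after the first operation, "dolph"; after the second, "lphdo".

lphdo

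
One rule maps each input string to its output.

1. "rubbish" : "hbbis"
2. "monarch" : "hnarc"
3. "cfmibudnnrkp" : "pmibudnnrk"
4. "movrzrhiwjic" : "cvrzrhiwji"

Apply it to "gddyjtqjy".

What's happening: delete the first 2 characters, then move the last character to the front.
On "gddyjtqjy" that produces "ydyjtqj".

ydyjtqj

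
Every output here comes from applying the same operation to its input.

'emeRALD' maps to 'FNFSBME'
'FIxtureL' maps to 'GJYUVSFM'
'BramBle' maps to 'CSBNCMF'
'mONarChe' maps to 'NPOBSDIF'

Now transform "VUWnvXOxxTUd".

What's happening: shift every letter 1 place forward in the alphabet (wrapping around), then convert every letter to uppercase.
On "VUWnvXOxxTUd": the first step gives "WVXowYPyyUVe", and the second then gives "WVXOWYPYYUVE".

WVXOWYPYYUVE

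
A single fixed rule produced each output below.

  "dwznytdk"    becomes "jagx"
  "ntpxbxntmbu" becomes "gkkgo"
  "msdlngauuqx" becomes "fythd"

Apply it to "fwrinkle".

jvxr

Looking at the pairs, the operation is to keep every other character starting from the second (positions 2nd, 4th, 6th, ...), then shift every letter 13 places forward in the alphabet (wrapping around) — i.e. ROT13.
Applying both steps to "fwrinkle": "wike", then "jvxr".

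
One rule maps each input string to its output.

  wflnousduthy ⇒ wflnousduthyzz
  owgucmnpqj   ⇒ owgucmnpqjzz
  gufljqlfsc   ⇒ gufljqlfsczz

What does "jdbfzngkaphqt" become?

jdbfzngkaphqtzz

Looking at the pairs, the operation is to append "zz".
For "jdbfzngkaphqt" the result is "jdbfzngkaphqtzz".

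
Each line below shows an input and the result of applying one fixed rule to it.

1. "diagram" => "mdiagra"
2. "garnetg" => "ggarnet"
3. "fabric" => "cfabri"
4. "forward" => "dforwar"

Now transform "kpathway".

Each output is the input with this applied: move the last character to the front.
On "kpathway" that produces "ykpathwa".

ykpathwa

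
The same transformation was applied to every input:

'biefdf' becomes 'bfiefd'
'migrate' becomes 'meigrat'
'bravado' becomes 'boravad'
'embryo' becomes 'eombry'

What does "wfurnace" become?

wefurnac

Each output is the input with this applied: swap the first and last characters, then move the last character to the front.
"wfurnace" → "efurnacw" → "wefurnac".
(Check on "bravado": → "oravadb" → "boravad" ✓)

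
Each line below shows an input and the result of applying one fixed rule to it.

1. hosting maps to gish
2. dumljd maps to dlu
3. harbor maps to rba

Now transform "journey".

ynuj

The transformation: reverse the string, then keep every other character starting from the first (positions 1st, 3rd, 5th, ...).
"journey" → "ynuj".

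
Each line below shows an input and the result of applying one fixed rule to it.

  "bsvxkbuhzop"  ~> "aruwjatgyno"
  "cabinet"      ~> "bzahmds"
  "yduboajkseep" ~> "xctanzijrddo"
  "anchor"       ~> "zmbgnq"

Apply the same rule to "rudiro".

Each output is the input with this applied: shift every letter 1 place backward in the alphabet (wrapping around).
Doing the same to "rudiro": "qtchqn".

qtchqn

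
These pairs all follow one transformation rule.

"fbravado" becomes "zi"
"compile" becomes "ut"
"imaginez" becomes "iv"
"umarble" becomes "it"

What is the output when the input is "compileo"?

ut

What's happening: shift every letter 8 places forward in the alphabet (wrapping around), then keep one character in every 3, starting at position 3 (positions 3rd, 6th, 9th, ...).
Starting from "compileo": after the first operation, "kwuxqtmw"; after the second, "ut".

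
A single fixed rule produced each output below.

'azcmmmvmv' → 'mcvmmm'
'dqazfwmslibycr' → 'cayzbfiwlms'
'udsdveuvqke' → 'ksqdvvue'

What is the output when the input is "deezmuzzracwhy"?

hewzcmaurzz

The pattern: take characters alternately from the front and the back (1st, last, 2nd, 2nd-last, ...), then delete the first 3 characters.
Applying both steps to "deezmuzzracwhy": "dyehewzcmaurzz", then "hewzcmaurzz".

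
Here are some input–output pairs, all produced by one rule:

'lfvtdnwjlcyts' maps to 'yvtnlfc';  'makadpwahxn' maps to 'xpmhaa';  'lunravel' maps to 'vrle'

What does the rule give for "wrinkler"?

wrli

The transformation: sort the characters into reverse alphabetical order, then keep every other character starting from the first (positions 1st, 3rd, 5th, ...).
Applying both steps to "wrinkler": "wrrnlkie", then "wrli".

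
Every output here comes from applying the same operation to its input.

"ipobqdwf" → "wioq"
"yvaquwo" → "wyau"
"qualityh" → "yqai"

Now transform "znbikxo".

xzbk

Looking at the pairs, the operation is to move the last 2 characters to the front (rotate right by 2), then keep every other character starting from the first (positions 1st, 3rd, 5th, ...).
For "znbikxo", step one produces "xoznbik"; step two turns that into "xzbk".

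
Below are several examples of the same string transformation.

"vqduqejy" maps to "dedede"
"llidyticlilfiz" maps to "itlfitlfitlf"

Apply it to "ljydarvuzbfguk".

Rule — keep one character in every 3, starting at position 3 (positions 3rd, 6th, 9th, ...), then write the whole string 3 times in a row.
Working it through for "ljydarvuzbfguk": intermediate "yrzg", final "yrzgyrzgyrzg".

yrzgyrzgyrzg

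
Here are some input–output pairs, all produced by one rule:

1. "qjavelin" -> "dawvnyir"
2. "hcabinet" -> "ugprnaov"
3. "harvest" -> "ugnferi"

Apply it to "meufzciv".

zirvhpsm

The pattern: shift every letter 13 places forward in the alphabet (wrapping around) — i.e. ROT13, then take characters alternately from the front and the back (1st, last, 2nd, 2nd-last, ...).
Working it through for "meufzciv": intermediate "zrhsmpvi", final "zirvhpsm".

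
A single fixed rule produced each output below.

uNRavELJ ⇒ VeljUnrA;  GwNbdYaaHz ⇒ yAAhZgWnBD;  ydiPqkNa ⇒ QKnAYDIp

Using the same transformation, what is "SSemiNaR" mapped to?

What's happening: swap the front and back halves of the string, then flip the case of every letter.
Working it through for "SSemiNaR": intermediate "iNaRSSem", final "InArssEM".

InArssEM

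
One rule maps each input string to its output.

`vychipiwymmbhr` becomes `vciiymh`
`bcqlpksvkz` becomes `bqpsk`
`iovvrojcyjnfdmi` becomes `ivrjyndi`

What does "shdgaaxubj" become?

Looking at the pairs, the operation is to keep every other character starting from the first (positions 1st, 3rd, 5th, ...).
On "shdgaaxubj" that produces "sdaxb".

sdaxb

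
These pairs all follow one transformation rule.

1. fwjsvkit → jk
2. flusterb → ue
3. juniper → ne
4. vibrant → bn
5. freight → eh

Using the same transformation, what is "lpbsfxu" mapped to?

bx

In each case the input is transformed by: keep one character in every 3, starting at position 3 (positions 3rd, 6th, 9th, ...).
Applying that to "lpbsfxu" gives "bx".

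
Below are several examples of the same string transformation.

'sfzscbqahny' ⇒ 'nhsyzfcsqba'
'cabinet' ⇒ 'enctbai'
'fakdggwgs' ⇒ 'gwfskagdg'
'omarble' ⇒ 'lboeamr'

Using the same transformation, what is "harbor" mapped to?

Looking at the pairs, the operation is to move the last 3 characters to the front (rotate right by 3), then swap each adjacent pair of characters (1↔2, 3↔4, ...).
Starting from "harbor": after the first operation, "borhar"; after the second, "obhrra".

obhrra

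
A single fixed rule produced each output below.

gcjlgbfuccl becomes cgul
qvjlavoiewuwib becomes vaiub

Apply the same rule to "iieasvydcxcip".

isdc

The rule is to keep one character in every 3, starting at position 2 (positions 2nd, 5th, 8th, ...).
On "iieasvydcxcip" that produces "isdc".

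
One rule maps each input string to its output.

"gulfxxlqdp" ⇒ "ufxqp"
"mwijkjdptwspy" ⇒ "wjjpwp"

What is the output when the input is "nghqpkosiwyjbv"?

In each case the input is transformed by: keep every other character starting from the second (positions 2nd, 4th, 6th, ...).
Applying that to "nghqpkosiwyjbv" gives "gqkswjv".

gqkswjv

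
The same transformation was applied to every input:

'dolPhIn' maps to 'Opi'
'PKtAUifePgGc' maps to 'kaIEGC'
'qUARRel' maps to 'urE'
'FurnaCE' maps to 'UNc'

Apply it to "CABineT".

aIE

In each case the input is transformed by: keep every other character starting from the second (positions 2nd, 4th, 6th, ...), then flip the case of every letter.
On "CABineT": the first step gives "Aie", and the second then gives "aIE".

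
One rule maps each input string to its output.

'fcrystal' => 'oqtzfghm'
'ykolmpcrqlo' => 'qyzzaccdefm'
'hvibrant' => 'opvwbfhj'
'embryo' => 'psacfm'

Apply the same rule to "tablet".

Each output is the input with this applied: sort the characters into alphabetical order, then shift every letter 12 places backward in the alphabet (wrapping around).
On "tablet": the first step gives "abeltt", and the second then gives "opszhh".

opszhh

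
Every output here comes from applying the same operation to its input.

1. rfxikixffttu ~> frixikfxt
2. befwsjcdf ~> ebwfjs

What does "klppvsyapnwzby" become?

Looking at the pairs, the operation is to swap each adjacent pair of characters (1↔2, 3↔4, ...), then delete the last 3 characters.
For "klppvsyapnwzby", step one produces "lkppsvaynpzwyb"; step two turns that into "lkppsvaynpz".

lkppsvaynpz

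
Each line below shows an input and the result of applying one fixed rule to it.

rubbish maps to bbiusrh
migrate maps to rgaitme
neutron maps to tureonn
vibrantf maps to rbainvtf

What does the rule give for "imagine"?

gaimnie

In each case the input is transformed by: move the first 3 characters to the end (rotate left by 3), then take characters alternately from the front and the back (1st, last, 2nd, 2nd-last, ...).
For "imagine" the result is "gaimnie".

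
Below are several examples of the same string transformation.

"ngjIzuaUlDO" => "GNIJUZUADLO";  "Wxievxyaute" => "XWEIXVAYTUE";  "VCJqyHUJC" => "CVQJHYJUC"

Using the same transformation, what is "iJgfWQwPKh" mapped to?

JIFGQWPWHK

Looking at the pairs, the operation is to swap each adjacent pair of characters (1↔2, 3↔4, ...), then convert every letter to uppercase.
"iJgfWQwPKh" → "JIFGQWPWHK".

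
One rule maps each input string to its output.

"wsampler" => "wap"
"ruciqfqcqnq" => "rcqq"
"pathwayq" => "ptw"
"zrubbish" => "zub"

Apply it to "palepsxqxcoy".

plpxx

Rule — delete the last 3 characters, then keep every other character starting from the first (positions 1st, 3rd, 5th, ...).
On "palepsxqxcoy": the first step gives "palepsxqx", and the second then gives "plpxx".
(Check on "pathwayq": → "pathw" → "ptw" ✓)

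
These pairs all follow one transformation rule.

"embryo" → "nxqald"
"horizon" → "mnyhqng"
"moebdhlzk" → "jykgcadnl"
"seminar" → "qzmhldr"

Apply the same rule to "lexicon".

Looking at the pairs, the operation is to reverse the string, then shift every letter 1 place backward in the alphabet (wrapping around).
Working it through for "lexicon": intermediate "nocixel", final "mnbhwdk".

mnbhwdk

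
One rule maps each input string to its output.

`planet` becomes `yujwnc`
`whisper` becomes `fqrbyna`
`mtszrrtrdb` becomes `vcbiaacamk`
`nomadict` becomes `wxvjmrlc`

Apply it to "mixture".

Rule — shift every letter 9 places forward in the alphabet (wrapping around).
So "mixture" becomes "vrgcdan".

vrgcdan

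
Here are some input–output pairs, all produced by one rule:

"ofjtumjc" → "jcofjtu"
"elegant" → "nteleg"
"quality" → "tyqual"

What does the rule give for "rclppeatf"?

tfrclppe

The transformation: move the last 3 characters to the front (rotate right by 3), then delete the first character.
On "rclppeatf": the first step gives "atfrclppe", and the second then gives "tfrclppe".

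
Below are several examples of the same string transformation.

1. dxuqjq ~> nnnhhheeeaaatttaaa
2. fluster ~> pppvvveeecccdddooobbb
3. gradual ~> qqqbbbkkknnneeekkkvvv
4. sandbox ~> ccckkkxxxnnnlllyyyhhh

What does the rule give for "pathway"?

Looking at the pairs, the operation is to shift every letter 10 places forward in the alphabet (wrapping around), then repeat every character 3 times.
Working it through for "pathway": intermediate "zkdrgki", final "zzzkkkdddrrrgggkkkiii".

zzzkkkdddrrrgggkkkiii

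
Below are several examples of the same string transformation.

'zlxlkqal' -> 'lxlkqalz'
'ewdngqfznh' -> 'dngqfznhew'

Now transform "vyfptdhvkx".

fptdhvkxvy

Each output is the input with this applied: move the last 3 characters to the front (rotate right by 3), then swap the front and back halves of the string.
"vyfptdhvkx" → "vkxvyfptdh" → "fptdhvkxvy".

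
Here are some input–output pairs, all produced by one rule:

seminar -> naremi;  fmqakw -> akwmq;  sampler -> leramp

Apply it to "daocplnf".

What's happening: delete the first character, then move the last 3 characters to the front (rotate right by 3).
Working it through for "daocplnf": intermediate "aocplnf", final "lnfaocp".

lnfaocp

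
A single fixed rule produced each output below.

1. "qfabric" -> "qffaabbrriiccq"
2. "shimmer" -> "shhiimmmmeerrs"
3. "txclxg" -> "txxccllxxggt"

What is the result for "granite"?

grraanniitteeg

The pattern: double every character, then move the first character to the end.
On "granite" that produces "grraanniitteeg".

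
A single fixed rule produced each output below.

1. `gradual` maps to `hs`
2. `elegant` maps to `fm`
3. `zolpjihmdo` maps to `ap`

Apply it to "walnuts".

xb

The transformation: shift every letter 1 place forward in the alphabet (wrapping around), then keep only the first 2 characters.
So "walnuts" becomes "xb".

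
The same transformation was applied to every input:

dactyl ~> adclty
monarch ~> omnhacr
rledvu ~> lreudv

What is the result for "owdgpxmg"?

wodggmpx

In each case the input is transformed by: move the first character to the end, then take characters alternately from the front and the back (1st, last, 2nd, 2nd-last, ...).
For "owdgpxmg" the result is "wodggmpx".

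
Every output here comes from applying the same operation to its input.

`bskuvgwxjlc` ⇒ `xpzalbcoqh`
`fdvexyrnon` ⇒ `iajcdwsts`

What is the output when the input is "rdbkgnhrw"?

The rule is to delete the first character, then shift every letter 5 places forward in the alphabet (wrapping around).
Doing the same to "rdbkgnhrw": "igplsmwb".

igplsmwb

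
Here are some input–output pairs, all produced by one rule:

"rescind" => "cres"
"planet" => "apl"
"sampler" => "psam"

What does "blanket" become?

The transformation: delete the last 3 characters, then move the last character to the front.
On "blanket": the first step gives "blan", and the second then gives "nbla".

nbla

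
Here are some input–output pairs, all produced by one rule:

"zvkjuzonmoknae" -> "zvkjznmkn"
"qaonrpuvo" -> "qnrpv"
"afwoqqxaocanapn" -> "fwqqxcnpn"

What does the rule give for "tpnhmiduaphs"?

tpnhmdphs

What's happening: remove every vowel.
Applying that to "tpnhmiduaphs" gives "tpnhmdphs".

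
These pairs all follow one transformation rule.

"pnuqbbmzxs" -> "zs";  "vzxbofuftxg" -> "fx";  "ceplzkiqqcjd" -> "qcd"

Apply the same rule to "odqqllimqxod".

mxd

The transformation: keep every other character starting from the second (positions 2nd, 4th, 6th, ...), then delete the first 3 characters.
Working it through for "odqqllimqxod": intermediate "dqlmxd", final "mxd".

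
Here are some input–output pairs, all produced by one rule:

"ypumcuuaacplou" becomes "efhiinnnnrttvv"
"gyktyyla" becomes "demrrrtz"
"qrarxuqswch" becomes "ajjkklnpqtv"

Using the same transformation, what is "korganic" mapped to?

Looking at the pairs, the operation is to shift every letter 7 places backward in the alphabet (wrapping around), then sort the characters into alphabetical order.
Starting from "korganic": after the first operation, "dhkztgbv"; after the second, "bdghktvz".
(Check on "gyktyyla": → "zrdmrret" → "demrrrtz" ✓)

bdghktvz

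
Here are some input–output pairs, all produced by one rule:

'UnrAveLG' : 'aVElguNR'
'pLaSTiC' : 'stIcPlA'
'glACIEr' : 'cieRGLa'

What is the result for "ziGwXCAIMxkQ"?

WxcaimXKqZIg

Rule — move the first 3 characters to the end (rotate left by 3), then flip the case of every letter.
Starting from "ziGwXCAIMxkQ": after the first operation, "wXCAIMxkQziG"; after the second, "WxcaimXKqZIg".
(Check on "UnrAveLG": → "AveLGUnr" → "aVElguNR" ✓)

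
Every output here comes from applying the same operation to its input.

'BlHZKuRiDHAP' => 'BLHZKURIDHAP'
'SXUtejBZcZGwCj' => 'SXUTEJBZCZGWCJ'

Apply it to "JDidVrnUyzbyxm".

JDIDVRNUYZBYXM

Rule — convert every letter to uppercase.
For "JDidVrnUyzbyxm" the result is "JDIDVRNUYZBYXM".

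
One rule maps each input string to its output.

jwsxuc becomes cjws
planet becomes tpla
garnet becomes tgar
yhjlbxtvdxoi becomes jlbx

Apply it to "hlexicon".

Each output is the input with this applied: swap the front and back halves of the string, then keep only the last 4 characters.
"hlexicon" → "iconhlex" → "hlex".
(Check on "yhjlbxtvdxoi": → "tvdxoiyhjlbx" → "jlbx" ✓)

hlex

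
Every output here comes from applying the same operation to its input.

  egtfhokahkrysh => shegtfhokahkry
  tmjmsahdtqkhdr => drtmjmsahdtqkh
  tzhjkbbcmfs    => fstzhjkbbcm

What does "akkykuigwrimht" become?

What's happening: move the last 2 characters to the front (rotate right by 2).
Doing the same to "akkykuigwrimht": "htakkykuigwrim".

htakkykuigwrim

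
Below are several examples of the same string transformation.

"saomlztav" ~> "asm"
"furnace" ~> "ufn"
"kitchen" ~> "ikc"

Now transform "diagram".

idg

Each output is the input with this applied: swap each adjacent pair of characters (1↔2, 3↔4, ...), then keep only the first 3 characters.
Applying both steps to "diagram": "idgaarm", then "idg".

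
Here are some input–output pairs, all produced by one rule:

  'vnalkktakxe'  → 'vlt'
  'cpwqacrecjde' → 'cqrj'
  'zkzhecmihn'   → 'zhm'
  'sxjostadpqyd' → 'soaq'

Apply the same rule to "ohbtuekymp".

Each output is the input with this applied: delete the last 2 characters, then keep one character in every 3, starting at position 1 (positions 1st, 4th, 7th, ...).
On "ohbtuekymp": the first step gives "ohbtueky", and the second then gives "otk".

otk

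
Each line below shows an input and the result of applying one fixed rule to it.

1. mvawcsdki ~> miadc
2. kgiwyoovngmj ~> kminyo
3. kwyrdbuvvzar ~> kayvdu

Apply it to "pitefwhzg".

pgthf

Rule — keep every other character starting from the first (positions 1st, 3rd, 5th, ...), then take characters alternately from the front and the back (1st, last, 2nd, 2nd-last, ...).
"pitefwhzg" → "ptfhg" → "pgthf".
(Check on "mvawcsdki": → "macdi" → "miadc" ✓)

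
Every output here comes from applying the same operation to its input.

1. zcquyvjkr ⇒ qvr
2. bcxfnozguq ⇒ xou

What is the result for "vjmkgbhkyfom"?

The pattern: keep one character in every 3, starting at position 3 (positions 3rd, 6th, 9th, ...).
Doing the same to "vjmkgbhkyfom": "mbym".

mbym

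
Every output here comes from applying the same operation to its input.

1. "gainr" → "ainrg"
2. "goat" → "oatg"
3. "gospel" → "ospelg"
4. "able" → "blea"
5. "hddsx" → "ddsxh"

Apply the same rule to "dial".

Rule — move the first character to the end.
Applying that to "dial" gives "iald".

iald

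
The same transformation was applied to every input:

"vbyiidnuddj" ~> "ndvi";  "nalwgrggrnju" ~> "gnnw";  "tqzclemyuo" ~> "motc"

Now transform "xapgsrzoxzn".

In each case the input is transformed by: keep one character in every 3, starting at position 1 (positions 1st, 4th, 7th, ...), then move the first 2 characters to the end (rotate left by 2).
Applying both steps to "xapgsrzoxzn": "xgzz", then "zzxg".

zzxg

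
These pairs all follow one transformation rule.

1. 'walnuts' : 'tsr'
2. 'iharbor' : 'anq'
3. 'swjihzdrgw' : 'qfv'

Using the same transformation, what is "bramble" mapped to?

akd

Looking at the pairs, the operation is to shift every letter 1 place backward in the alphabet (wrapping around), then keep only the last 3 characters.
Starting from "bramble": after the first operation, "aqzlakd"; after the second, "akd".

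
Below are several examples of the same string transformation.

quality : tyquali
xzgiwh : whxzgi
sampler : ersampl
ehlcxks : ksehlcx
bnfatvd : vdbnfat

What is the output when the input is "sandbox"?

The transformation: move the last 2 characters to the front (rotate right by 2).
Applying that to "sandbox" gives "oxsandb".

oxsandb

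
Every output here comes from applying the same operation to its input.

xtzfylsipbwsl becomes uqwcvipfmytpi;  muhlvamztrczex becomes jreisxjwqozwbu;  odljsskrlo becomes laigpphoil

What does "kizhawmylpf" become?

hfwextjvimc

Rule — shift every letter 3 places backward in the alphabet (wrapping around).
Doing the same to "kizhawmylpf": "hfwextjvimc".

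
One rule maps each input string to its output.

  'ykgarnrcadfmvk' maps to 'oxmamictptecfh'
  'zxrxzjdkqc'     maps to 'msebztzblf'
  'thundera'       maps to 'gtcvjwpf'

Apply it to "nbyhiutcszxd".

Rule — shift every letter 2 places forward in the alphabet (wrapping around), then move the last 3 characters to the front (rotate right by 3).
For "nbyhiutcszxd", step one produces "pdajkwveubzf"; step two turns that into "bzfpdajkwveu".
(Check on "zxrxzjdkqc": → "bztzblfmse" → "msebztzblf" ✓)

bzfpdajkwveu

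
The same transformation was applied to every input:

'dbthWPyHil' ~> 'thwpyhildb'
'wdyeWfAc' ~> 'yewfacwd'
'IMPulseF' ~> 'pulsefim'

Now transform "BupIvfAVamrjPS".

pivfavamrjpsbu

The pattern: move the first 2 characters to the end (rotate left by 2), then convert every letter to lowercase.
"BupIvfAVamrjPS" → "pivfavamrjpsbu".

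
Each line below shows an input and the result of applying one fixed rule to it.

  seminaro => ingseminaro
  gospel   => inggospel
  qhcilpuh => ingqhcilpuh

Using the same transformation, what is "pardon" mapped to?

ingpardon

Each output is the input with this applied: prepend "ing".
For "pardon" the result is "ingpardon".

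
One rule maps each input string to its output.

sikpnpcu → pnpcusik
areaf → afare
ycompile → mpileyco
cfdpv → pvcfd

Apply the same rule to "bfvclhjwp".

clhjwpbfv

What's happening: move the first 3 characters to the end (rotate left by 3).
On "bfvclhjwp" that produces "clhjwpbfv".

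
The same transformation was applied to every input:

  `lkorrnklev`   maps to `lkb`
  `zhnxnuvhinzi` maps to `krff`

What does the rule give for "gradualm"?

The transformation: keep one character in every 3, starting at position 3 (positions 3rd, 6th, 9th, ...), then shift every letter 3 places backward in the alphabet (wrapping around).
On "gradualm": the first step gives "aa", and the second then gives "xx".

xx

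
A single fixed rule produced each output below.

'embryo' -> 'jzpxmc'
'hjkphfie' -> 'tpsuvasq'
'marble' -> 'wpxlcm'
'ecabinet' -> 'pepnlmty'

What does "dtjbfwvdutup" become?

Looking at the pairs, the operation is to shift every letter 11 places forward in the alphabet (wrapping around), then move the last 2 characters to the front (rotate right by 2).
Starting from "dtjbfwvdutup": after the first operation, "oeumqhgofefa"; after the second, "faoeumqhgofe".

faoeumqhgofe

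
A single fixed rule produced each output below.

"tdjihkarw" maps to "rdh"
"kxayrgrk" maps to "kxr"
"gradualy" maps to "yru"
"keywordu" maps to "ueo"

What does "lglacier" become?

The transformation: keep one character in every 3, starting at position 2 (positions 2nd, 5th, 8th, ...), then move the last character to the front.
"lglacier" → "gcr" → "rgc".
(Check on "kxayrgrk": → "xrk" → "kxr" ✓)

rgc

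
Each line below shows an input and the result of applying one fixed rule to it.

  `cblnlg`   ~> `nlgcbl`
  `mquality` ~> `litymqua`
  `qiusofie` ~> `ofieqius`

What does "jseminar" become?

Rule — swap the front and back halves of the string.
Doing the same to "jseminar": "inarjsem".

inarjsem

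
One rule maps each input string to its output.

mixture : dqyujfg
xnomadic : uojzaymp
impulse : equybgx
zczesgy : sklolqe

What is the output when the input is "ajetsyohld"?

xpmvqfekat

What's happening: shift every letter 12 places forward in the alphabet (wrapping around), then move the last 2 characters to the front (rotate right by 2).
Applying both steps to "ajetsyohld": "mvqfekatxp", then "xpmvqfekat".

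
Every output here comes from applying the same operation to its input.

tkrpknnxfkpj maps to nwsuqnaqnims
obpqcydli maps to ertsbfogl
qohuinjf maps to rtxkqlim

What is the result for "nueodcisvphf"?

xqrhfgvlsyik

The transformation: shift every letter 3 places forward in the alphabet (wrapping around), then swap each adjacent pair of characters (1↔2, 3↔4, ...).
Applying both steps to "nueodcisvphf": "qxhrgflvyski", then "xqrhfgvlsyik".
(Check on "tkrpknnxfkpj": → "wnusnqqainsm" → "nwsuqnaqnims" ✓)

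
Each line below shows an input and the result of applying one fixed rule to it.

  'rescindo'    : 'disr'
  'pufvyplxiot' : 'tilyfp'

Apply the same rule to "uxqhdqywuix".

xuydqu

Each output is the input with this applied: keep every other character starting from the first (positions 1st, 3rd, 5th, ...), then reverse the string.
"uxqhdqywuix" → "uqdyux" → "xuydqu".
(Check on "pufvyplxiot": → "pfylit" → "tilyfp" ✓)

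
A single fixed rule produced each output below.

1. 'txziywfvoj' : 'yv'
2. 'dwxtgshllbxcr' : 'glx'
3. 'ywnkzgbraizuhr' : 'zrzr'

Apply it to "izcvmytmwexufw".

In each case the input is transformed by: delete the first 3 characters, then keep one character in every 3, starting at position 2 (positions 2nd, 5th, 8th, ...).
"izcvmytmwexufw" → "mmxw".

mmxw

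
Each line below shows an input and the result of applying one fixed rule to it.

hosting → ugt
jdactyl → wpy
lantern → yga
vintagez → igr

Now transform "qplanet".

The pattern: keep one character in every 3, starting at position 1 (positions 1st, 4th, 7th, ...), then shift every letter 13 places forward in the alphabet (wrapping around) — i.e. ROT13.
On "qplanet" that produces "dng".

dng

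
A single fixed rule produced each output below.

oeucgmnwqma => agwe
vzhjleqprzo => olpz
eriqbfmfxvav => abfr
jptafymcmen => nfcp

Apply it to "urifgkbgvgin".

Each output is the input with this applied: keep one character in every 3, starting at position 2 (positions 2nd, 5th, 8th, ...), then swap the first and last characters.
Working it through for "urifgkbgvgin": intermediate "rggi", final "iggr".

iggr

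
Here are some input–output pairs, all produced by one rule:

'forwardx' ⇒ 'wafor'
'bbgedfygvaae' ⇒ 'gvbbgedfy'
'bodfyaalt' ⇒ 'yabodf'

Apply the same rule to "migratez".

In each case the input is transformed by: delete the last 3 characters, then move the last 2 characters to the front (rotate right by 2).
Applying both steps to "migratez": "migra", then "ramig".

ramig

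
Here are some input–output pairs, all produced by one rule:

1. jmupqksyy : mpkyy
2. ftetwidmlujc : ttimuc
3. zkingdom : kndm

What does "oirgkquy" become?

igqy

Rule — swap each adjacent pair of characters (1↔2, 3↔4, ...), then keep every other character starting from the first (positions 1st, 3rd, 5th, ...).
Working it through for "oirgkquy": intermediate "iogrqkyu", final "igqy".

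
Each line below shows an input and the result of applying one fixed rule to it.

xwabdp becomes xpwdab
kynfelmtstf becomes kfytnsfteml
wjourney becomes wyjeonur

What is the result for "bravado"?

What's happening: take characters alternately from the front and the back (1st, last, 2nd, 2nd-last, ...).
"bravado" → "bordaav".

bordaav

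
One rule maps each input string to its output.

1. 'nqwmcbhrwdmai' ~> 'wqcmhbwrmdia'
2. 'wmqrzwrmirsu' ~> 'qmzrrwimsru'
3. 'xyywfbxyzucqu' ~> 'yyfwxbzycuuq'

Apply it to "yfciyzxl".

cfyixzl

The pattern: delete the first character, then swap each adjacent pair of characters (1↔2, 3↔4, ...).
"yfciyzxl" → "fciyzxl" → "cfyixzl".
(Check on "wmqrzwrmirsu": → "mqrzwrmirsu" → "qmzrrwimsru" ✓)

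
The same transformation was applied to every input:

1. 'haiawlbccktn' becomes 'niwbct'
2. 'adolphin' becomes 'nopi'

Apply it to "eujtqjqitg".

gjqqt

What's happening: swap the first and last characters, then keep every other character starting from the first (positions 1st, 3rd, 5th, ...).
Working it through for "eujtqjqitg": intermediate "gujtqjqite", final "gjqqt".
(Check on "adolphin": → "ndolphia" → "nopi" ✓)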